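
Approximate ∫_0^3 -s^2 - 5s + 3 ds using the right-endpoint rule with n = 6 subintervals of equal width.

Δs = (3 − 0)/6 = 0.5.
Right endpoints: 0.5, 1, 1.5, 2, 2.5, 3.
f(0.5) = 0.25, f(1) = -3, f(1.5) = -6.75, f(2) = -11, f(2.5) = -15.75, f(3) = -21.
Sum = Δs · [f(0.5) + f(1) + f(1.5) + ...].
Sum = -28.625.

-28.625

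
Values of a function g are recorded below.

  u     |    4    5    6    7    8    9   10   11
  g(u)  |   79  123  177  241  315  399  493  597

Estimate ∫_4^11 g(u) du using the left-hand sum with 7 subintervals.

1827

Δu = 1.
Sum = 1·[79 + 123 + 177 + 241 + 315 + 399 + 493] = 1827.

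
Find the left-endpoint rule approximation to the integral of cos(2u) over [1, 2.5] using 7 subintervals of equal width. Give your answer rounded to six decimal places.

-0.994749

Δu = (2.5 − 1)/7 = 3/14.
Left endpoints: 1, 17/14, 10/7, 23/14, 13/7, 29/14, 16/7.
f(1) ≈ -0.416147, f(17/14) ≈ -0.756389, f(10/7) ≈ -0.959816, f(23/14) ≈ -0.989632, f(13/7) ≈ -0.840445, f(29/14) ≈ -0.539238, f(16/7) ≈ -0.140494.
Sum = Δu · [f(1) + f(17/14) + f(10/7) + ...].
Sum ≈ -0.994749.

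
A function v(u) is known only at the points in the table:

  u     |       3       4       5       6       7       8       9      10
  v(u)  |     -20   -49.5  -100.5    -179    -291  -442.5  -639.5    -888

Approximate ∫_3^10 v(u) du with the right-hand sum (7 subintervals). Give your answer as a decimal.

-2590

Δu = 1.
Sum = 1·[(-49.5) + (-100.5) + (-179) + (-291) + (-442.5) + (-639.5) + (-888)] = -2590.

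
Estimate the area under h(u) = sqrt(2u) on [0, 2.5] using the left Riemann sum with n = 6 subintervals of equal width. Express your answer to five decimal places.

3.18833

Δu = (2.5 − 0)/6 = 5/12.
Left endpoints: 0, 5/12, 5/6, 1.25, 5/3, 25/12.
h(0) ≈ 0.00000, h(5/12) ≈ 0.91287, h(5/6) ≈ 1.29099, h(1.25) ≈ 1.58114, h(5/3) ≈ 1.82574, h(25/12) ≈ 2.04124.
Sum = Δu · [h(0) + h(5/12) + h(5/6) + ...].
Sum ≈ 3.18833.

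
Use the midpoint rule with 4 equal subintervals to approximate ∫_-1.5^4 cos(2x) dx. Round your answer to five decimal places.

Δx = (4 − (-1.5))/4 = 1.375.
Midpoints: -0.8125, 0.5625, 1.9375, 3.3125.
f(-0.8125) ≈ -0.05418, f(0.5625) ≈ 0.43118, f(1.9375) ≈ -0.74290, f(3.3125) ≈ 0.94215.
Sum = Δx · [f(-0.8125) + f(0.5625) + f(1.9375) + f(3.3125)].
Sum ≈ 0.79234.

0.79234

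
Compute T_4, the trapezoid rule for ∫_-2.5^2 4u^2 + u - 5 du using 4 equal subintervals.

Δu = (2 − (-2.5))/4 = 1.125.
f(-2.5) = 17.5, f(-1.375) = 1.1875, f(-0.25) = -5, f(0.875) = -1.0625, f(2) = 13.
T_4 = (Δu/2)·[f(u_0) + 2f(u_1) + 2f(u_2) + 2f(u_3) + f(u_4)].
Sum = 11.671875.

11.671875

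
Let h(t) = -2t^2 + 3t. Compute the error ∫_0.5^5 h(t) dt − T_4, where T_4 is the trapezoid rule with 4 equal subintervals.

Exact integral: ∫_0.5^5 h(t) dt = -46.125.
T_4 = -48.0234375.
Error = -46.125 − (-48.0234375) = 1.8984375.

1.8984375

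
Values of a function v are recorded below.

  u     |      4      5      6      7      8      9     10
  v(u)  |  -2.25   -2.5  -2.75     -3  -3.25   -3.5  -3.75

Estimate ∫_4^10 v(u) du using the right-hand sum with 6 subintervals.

-18.75

Δu = 1.
Sum = 1·[(-2.5) + (-2.75) + (-3) + (-3.25) + (-3.5) + (-3.75)] = -18.75.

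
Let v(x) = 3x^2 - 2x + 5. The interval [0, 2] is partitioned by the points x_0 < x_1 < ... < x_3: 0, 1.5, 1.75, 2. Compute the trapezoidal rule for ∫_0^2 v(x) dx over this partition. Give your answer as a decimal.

15.703125

Subinterval widths: 1.5, 0.25, 0.25.
v(0) = 5, v(1.5) = 8.75, v(1.75) = 10.6875, v(2) = 13.
On each subinterval the trapezoid contributes (Δx_i/2)·[v(x_{i-1}) + v(x_i)].
Sum = 15.703125.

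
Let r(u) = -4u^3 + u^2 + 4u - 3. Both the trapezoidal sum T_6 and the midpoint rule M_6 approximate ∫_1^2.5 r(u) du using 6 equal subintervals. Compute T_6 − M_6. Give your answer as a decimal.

T_6 = -27.5.
M_6 = -27.03125.
T_6 − M_6 = -0.46875.

-0.46875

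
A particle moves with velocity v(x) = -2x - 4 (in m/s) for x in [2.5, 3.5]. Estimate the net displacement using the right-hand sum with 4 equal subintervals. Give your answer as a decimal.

Δx = (3.5 − 2.5)/4 = 0.25.
Right endpoints: 2.75, 3, 3.25, 3.5.
v(2.75) = -9.5, v(3) = -10, v(3.25) = -10.5, v(3.5) = -11.
Sum = Δx · [v(2.75) + v(3) + v(3.25) + v(3.5)].
Sum = -10.25.

-10.25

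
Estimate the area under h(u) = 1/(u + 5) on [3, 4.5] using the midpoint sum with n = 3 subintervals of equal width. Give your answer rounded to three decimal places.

Δu = (4.5 − 3)/3 = 0.5.
Midpoints: 3.25, 3.75, 4.25.
h(3.25) = 4/33, h(3.75) = 4/35, h(4.25) = 4/37.
Sum = Δu · [h(3.25) + h(3.75) + h(4.25)].
Sum ≈ 0.172.

0.172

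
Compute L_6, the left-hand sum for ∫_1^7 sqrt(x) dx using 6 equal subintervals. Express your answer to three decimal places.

10.832

Δx = (7 − 1)/6 = 1.
Left endpoints: 1, 2, 3, 4, 5, 6.
f(1) ≈ 1.000, f(2) ≈ 1.414, f(3) ≈ 1.732, f(4) ≈ 2.000, f(5) ≈ 2.236, f(6) ≈ 2.449.
Sum = Δx · [f(1) + f(2) + f(3) + ...].
Sum ≈ 10.832.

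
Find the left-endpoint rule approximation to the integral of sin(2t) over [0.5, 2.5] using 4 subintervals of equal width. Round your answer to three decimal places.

0.568

Δt = (2.5 − 0.5)/4 = 0.5.
Left endpoints: 0.5, 1, 1.5, 2.
f(0.5) ≈ 0.841, f(1) ≈ 0.909, f(1.5) ≈ 0.141, f(2) ≈ -0.757.
Sum = Δt · [f(0.5) + f(1) + f(1.5) + f(2)].
Sum ≈ 0.568.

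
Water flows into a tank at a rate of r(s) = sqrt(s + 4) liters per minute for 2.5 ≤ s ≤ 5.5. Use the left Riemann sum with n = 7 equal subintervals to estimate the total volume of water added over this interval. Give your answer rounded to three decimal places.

Δs = (5.5 − 2.5)/7 = 3/7.
Left endpoints: 2.5, 41/14, 47/14, 53/14, 59/14, 65/14, 71/14.
r(2.5) ≈ 2.550, r(41/14) ≈ 2.632, r(47/14) ≈ 2.712, r(53/14) ≈ 2.790, r(59/14) ≈ 2.866, r(65/14) ≈ 2.940, r(71/14) ≈ 3.012.
Sum = Δs · [r(2.5) + r(41/14) + r(47/14) + ...].
Sum ≈ 8.358.

8.358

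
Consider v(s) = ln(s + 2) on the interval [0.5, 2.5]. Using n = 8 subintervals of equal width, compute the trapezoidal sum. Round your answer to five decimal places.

2.47670

Δs = (2.5 − 0.5)/8 = 0.25.
v(0.5) ≈ 0.91629, v(0.75) ≈ 1.01160, v(1) ≈ 1.09861, v(1.25) ≈ 1.17865, v(1.5) ≈ 1.25276, v(1.75) ≈ 1.32176, v(2) ≈ 1.38629, v(2.25) ≈ 1.44692, v(2.5) ≈ 1.50408.
T_8 = (Δs/2)·[v(s_0) + 2v(s_1) + ... + 2v(s_{7}) + v(s_8)].
Sum ≈ 2.47670.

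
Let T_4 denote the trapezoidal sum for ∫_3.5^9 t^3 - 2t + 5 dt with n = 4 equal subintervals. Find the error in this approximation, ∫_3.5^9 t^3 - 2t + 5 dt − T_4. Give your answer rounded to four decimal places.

Exact integral: ∫_3.5^9 f(t) dt = 1561.484375.
T_4 ≈ 1593.979492.
Error ≈ 1561.484375 − 1593.979492 ≈ -32.4951.

-32.4951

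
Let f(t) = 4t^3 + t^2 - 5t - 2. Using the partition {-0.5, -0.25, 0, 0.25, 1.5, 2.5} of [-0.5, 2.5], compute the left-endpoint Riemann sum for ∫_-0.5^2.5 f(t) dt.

1.71875

Subinterval widths: 0.25, 0.25, 0.25, 1.25, 1.
Left endpoints: -0.5, -0.25, 0, 0.25, 1.5.
f(-0.5) = 0.25, f(-0.25) = -0.75, f(0) = -2, f(0.25) = -3.125, f(1.5) = 6.25.
Sum = Σ Δt_i · f(t_i).
Sum = 1.71875.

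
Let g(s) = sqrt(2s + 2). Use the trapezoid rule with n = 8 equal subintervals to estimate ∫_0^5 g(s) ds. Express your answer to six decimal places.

12.900080

Δs = (5 − 0)/8 = 0.625.
g(0) ≈ 1.414214, g(0.625) ≈ 1.802776, g(1.25) ≈ 2.121320, g(1.875) ≈ 2.397916, g(2.5) ≈ 2.645751, g(3.125) ≈ 2.872281, g(3.75) ≈ 3.082207, g(4.375) ≈ 3.278719, g(5) ≈ 3.464102.
T_8 = (Δs/2)·[g(s_0) + 2g(s_1) + ... + 2g(s_{7}) + g(s_8)].
Sum ≈ 12.900080.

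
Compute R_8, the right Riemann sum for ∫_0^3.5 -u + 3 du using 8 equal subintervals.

Δu = (3.5 − 0)/8 = 0.4375.
Right endpoints: 0.4375, 0.875, 1.3125, 1.75, 2.1875, 2.625, 3.0625, 3.5.
f(0.4375) = 2.5625, f(0.875) = 2.125, f(1.3125) = 1.6875, f(1.75) = 1.25, f(2.1875) = 0.8125, f(2.625) = 0.375, f(3.0625) = -0.0625, f(3.5) = -0.5.
Sum = Δu · [f(0.4375) + f(0.875) + f(1.3125) + ...].
Sum = 3.609375.

3.609375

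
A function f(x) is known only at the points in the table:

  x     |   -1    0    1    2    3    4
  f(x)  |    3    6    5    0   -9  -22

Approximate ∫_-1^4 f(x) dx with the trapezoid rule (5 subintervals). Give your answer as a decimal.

Δx = 1.
T_5 = (1/2)·[3 + 2·6 + 2·5 + 2·0 + 2·(-9) + (-22)] = -7.5.

-7.5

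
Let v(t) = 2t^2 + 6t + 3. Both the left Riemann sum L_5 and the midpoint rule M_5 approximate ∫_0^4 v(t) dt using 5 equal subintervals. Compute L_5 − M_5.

-21.12

L_5 = 81.12.
M_5 = 102.24.
L_5 − M_5 = -21.12.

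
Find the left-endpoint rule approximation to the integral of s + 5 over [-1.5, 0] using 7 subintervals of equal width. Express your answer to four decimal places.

Δs = (0 − (-1.5))/7 = 3/14.
Left endpoints: -1.5, -9/7, -15/14, -6/7, -9/14, -3/7, -3/14.
f(-1.5) = 3.5, f(-9/7) = 26/7, f(-15/14) = 55/14, f(-6/7) = 29/7, f(-9/14) = 61/14, f(-3/7) = 32/7, f(-3/14) = 67/14.
Sum = Δs · [f(-1.5) + f(-9/7) + f(-15/14) + ...].
Sum ≈ 6.2143.

6.2143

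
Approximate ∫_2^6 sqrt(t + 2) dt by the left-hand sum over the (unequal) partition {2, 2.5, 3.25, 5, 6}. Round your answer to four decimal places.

9.2465

Subinterval widths: 0.5, 0.75, 1.75, 1.
Left endpoints: 2, 2.5, 3.25, 5.
f(2) ≈ 2.0000, f(2.5) ≈ 2.1213, f(3.25) ≈ 2.2913, f(5) ≈ 2.6458.
Sum = Σ Δt_i · f(t_i).
Sum ≈ 9.2465.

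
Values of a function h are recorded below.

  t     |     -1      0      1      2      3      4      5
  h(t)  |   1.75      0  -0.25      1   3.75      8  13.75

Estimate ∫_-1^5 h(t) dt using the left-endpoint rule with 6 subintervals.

Δt = 1.
Sum = 1·[1.75 + 0 + (-0.25) + 1 + 3.75 + 8] = 14.25.

14.25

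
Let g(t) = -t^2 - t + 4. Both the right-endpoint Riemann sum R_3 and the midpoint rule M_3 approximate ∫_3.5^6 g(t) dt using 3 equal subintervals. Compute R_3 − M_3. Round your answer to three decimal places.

-11.372

R_3 ≈ -70.81019.
M_3 ≈ -59.43866.
R_3 − M_3 ≈ -11.372.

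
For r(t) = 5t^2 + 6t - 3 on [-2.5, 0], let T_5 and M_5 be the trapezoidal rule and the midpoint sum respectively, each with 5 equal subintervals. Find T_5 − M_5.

0.78125

T_5 = 0.3125.
M_5 = -0.46875.
T_5 − M_5 = 0.78125.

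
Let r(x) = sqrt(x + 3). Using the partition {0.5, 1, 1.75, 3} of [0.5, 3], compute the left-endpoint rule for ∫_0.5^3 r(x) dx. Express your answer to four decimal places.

5.1597

Subinterval widths: 0.5, 0.75, 1.25.
Left endpoints: 0.5, 1, 1.75.
r(0.5) ≈ 1.8708, r(1) ≈ 2.0000, r(1.75) ≈ 2.1794.
Sum = Σ Δx_i · r(x_i).
Sum ≈ 5.1597.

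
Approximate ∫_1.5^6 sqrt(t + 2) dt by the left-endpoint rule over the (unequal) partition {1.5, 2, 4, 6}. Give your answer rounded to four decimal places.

Subinterval widths: 0.5, 2, 2.
Left endpoints: 1.5, 2, 4.
f(1.5) ≈ 1.8708, f(2) ≈ 2.0000, f(4) ≈ 2.4495.
Sum = Σ Δt_i · f(t_i).
Sum ≈ 9.8344.

9.8344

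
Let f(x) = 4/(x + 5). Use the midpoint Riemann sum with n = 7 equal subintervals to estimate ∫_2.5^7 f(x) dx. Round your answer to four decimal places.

1.8793

Δx = (7 − 2.5)/7 = 9/14.
Midpoints: 79/28, 97/28, 115/28, 4.75, 151/28, 169/28, 187/28.
f(79/28) = 112/219, f(97/28) = 112/237, f(115/28) = 112/255, f(4.75) = 16/39, f(151/28) = 112/291, f(169/28) = 112/309, f(187/28) = 112/327.
Sum = Δx · [f(79/28) + f(97/28) + f(115/28) + ...].
Sum ≈ 1.8793.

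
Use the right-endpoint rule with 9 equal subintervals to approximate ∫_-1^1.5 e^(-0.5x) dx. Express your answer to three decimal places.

Δx = (1.5 − (-1))/9 = 5/18.
Right endpoints: -13/18, -4/9, -1/6, 1/9, 7/18, 2/3, 17/18, 11/9, 1.5.
f(-13/18) ≈ 1.435, f(-4/9) ≈ 1.249, f(-1/6) ≈ 1.087, f(1/9) ≈ 0.946, f(7/18) ≈ 0.823, f(2/3) ≈ 0.717, f(17/18) ≈ 0.624, f(11/9) ≈ 0.543, f(1.5) ≈ 0.472.
Sum = Δx · [f(-13/18) + f(-4/9) + f(-1/6) + ...].
Sum ≈ 2.193.

2.193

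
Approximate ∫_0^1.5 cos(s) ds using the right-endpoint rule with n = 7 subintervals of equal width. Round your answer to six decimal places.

Δs = (1.5 − 0)/7 = 3/14.
Right endpoints: 3/14, 3/7, 9/14, 6/7, 15/14, 9/7, 1.5.
f(3/14) ≈ 0.977129, f(3/7) ≈ 0.909560, f(9/14) ≈ 0.800386, f(6/7) ≈ 0.654600, f(15/14) ≈ 0.478871, f(9/7) ≈ 0.281236, f(1.5) ≈ 0.070737.
Sum = Δs · [f(3/14) + f(3/7) + f(9/14) + ...].
Sum ≈ 0.894111.

0.894111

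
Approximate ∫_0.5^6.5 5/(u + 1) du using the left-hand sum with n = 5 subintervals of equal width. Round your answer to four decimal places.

9.8895

Δu = (6.5 − 0.5)/5 = 1.2.
Left endpoints: 0.5, 1.7, 2.9, 4.1, 5.3.
f(0.5) = 10/3, f(1.7) = 50/27, f(2.9) = 50/39, f(4.1) = 50/51, f(5.3) = 50/63.
Sum = Δu · [f(0.5) + f(1.7) + f(2.9) + f(4.1) + f(5.3)].
Sum ≈ 9.8895.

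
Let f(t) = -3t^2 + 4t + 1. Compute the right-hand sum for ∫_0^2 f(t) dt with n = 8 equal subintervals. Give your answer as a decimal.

1.4375

Δt = (2 − 0)/8 = 0.25.
Right endpoints: 0.25, 0.5, 0.75, 1, 1.25, 1.5, 1.75, 2.
f(0.25) = 1.8125, f(0.5) = 2.25, f(0.75) = 2.3125, f(1) = 2, f(1.25) = 1.3125, f(1.5) = 0.25, f(1.75) = -1.1875, f(2) = -3.
Sum = Δt · [f(0.25) + f(0.5) + f(0.75) + ...].
Sum = 1.4375.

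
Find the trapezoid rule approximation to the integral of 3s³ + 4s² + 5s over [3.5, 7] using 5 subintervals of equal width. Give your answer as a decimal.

Δs = (7 − 3.5)/5 = 0.7.
f(3.5) = 195.125, f(4.2) = 313.824, f(4.9) = 473.487, f(5.6) = 680.288, f(6.3) = 940.401, f(7) = 1260.
T_5 = (Δs/2)·[f(s_0) + 2f(s_1) + ... + 2f(s_{4}) + f(s_5)].
Sum = 2194.89375.

2194.89375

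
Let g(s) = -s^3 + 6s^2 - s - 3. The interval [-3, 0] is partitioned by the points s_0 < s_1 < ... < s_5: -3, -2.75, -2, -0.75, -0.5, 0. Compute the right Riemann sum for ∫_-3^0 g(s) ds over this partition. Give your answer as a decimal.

Subinterval widths: 0.25, 0.75, 1.25, 0.25, 0.5.
Right endpoints: -2.75, -2, -0.75, -0.5, 0.
g(-2.75) = 65.921875, g(-2) = 31, g(-0.75) = 1.546875, g(-0.5) = -0.875, g(0) = -3.
Sum = Σ Δs_i · g(s_i).
Sum = 39.9453125.

39.9453125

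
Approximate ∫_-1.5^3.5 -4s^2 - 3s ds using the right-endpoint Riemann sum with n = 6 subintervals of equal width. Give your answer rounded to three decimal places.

Δs = (3.5 − (-1.5))/6 = 5/6.
Right endpoints: -2/3, 1/6, 1, 11/6, 8/3, 3.5.
f(-2/3) = 2/9, f(1/6) = -11/18, f(1) = -7, f(11/6) = -341/18, f(8/3) = -328/9, f(3.5) = -59.5.
Sum = Δs · [f(-2/3) + f(1/6) + f(1) + ...].
Sum ≈ -101.898.

-101.898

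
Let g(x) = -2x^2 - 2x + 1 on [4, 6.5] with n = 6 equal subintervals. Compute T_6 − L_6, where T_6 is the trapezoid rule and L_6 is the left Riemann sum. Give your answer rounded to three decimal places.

T_6 ≈ -164.31134.
L_6 ≈ -152.33218.
T_6 − L_6 ≈ -11.979.

-11.979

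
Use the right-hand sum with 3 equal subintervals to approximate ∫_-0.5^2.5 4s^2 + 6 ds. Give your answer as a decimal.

Δs = (2.5 − (-0.5))/3 = 1.
Right endpoints: 0.5, 1.5, 2.5.
f(0.5) = 7, f(1.5) = 15, f(2.5) = 31.
Sum = Δs · [f(0.5) + f(1.5) + f(2.5)].
Sum = 53.

53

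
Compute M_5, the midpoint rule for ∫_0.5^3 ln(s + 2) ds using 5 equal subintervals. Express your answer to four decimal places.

Δs = (3 − 0.5)/5 = 0.5.
Midpoints: 0.75, 1.25, 1.75, 2.25, 2.75.
f(0.75) ≈ 1.0116, f(1.25) ≈ 1.1787, f(1.75) ≈ 1.3218, f(2.25) ≈ 1.4469, f(2.75) ≈ 1.5581.
Sum = Δs · [f(0.75) + f(1.25) + f(1.75) + f(2.25) + f(2.75)].
Sum ≈ 3.2585.

3.2585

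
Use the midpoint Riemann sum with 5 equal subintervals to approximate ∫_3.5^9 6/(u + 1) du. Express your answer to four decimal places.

4.7793

Δu = (9 − 3.5)/5 = 1.1.
Midpoints: 4.05, 5.15, 6.25, 7.35, 8.45.
f(4.05) = 120/101, f(5.15) = 40/41, f(6.25) = 24/29, f(7.35) = 120/167, f(8.45) = 40/63.
Sum = Δu · [f(4.05) + f(5.15) + f(6.25) + f(7.35) + f(8.45)].
Sum ≈ 4.7793.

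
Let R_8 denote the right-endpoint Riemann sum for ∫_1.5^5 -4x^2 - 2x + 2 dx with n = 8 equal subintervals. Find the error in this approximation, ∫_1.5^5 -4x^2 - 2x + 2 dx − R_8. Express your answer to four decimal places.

21.8841

Exact integral: ∫_1.5^5 f(x) dx ≈ -177.916667.
R_8 = -199.80078125.
Error ≈ -177.916667 − (-199.80078125) ≈ 21.8841.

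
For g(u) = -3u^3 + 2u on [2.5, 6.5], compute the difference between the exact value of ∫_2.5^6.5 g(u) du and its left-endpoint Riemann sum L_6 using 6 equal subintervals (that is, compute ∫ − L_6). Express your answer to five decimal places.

-244.33333

Exact integral: ∫_2.5^6.5 g(u) du = -1273.5.
L_6 ≈ -1029.1666667.
Error ≈ -1273.5 − (-1029.1666667) ≈ -244.33333.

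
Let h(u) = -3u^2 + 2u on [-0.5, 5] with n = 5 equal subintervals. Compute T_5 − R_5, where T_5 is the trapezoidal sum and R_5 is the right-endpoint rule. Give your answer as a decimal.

T_5 = -103.7025.
R_5 = -138.49.
T_5 − R_5 = 34.7875.

34.7875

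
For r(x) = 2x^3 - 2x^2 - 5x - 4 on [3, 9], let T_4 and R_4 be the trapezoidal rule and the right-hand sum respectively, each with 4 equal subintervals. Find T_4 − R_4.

-922.5

T_4 = 2644.5.
R_4 = 3567.
T_4 − R_4 = -922.5.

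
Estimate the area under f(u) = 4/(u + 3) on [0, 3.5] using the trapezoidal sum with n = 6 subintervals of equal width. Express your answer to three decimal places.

3.103

Δu = (3.5 − 0)/6 = 7/12.
f(0) = 4/3, f(7/12) = 48/43, f(7/6) = 0.96, f(1.75) = 16/19, f(7/3) = 0.75, f(35/12) = 48/71, f(3.5) = 8/13.
T_6 = (Δu/2)·[f(u_0) + 2f(u_1) + ... + 2f(u_{5}) + f(u_6)].
Sum ≈ 3.103.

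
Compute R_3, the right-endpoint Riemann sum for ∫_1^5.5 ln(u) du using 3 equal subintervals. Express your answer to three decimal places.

Δu = (5.5 − 1)/3 = 1.5.
Right endpoints: 2.5, 4, 5.5.
f(2.5) ≈ 0.916, f(4) ≈ 1.386, f(5.5) ≈ 1.705.
Sum = Δu · [f(2.5) + f(4) + f(5.5)].
Sum ≈ 6.011.

6.011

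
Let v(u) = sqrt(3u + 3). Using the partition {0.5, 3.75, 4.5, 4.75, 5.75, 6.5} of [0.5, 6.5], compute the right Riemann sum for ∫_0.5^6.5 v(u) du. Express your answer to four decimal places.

24.4109

Subinterval widths: 3.25, 0.75, 0.25, 1, 0.75.
Right endpoints: 3.75, 4.5, 4.75, 5.75, 6.5.
v(3.75) ≈ 3.7749, v(4.5) ≈ 4.0620, v(4.75) ≈ 4.1533, v(5.75) ≈ 4.5000, v(6.5) ≈ 4.7434.
Sum = Σ Δu_i · v(u_i).
Sum ≈ 24.4109.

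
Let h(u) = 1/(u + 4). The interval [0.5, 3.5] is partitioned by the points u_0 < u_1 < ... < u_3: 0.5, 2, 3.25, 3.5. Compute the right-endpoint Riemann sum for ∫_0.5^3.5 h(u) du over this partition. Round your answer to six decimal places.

0.455747

Subinterval widths: 1.5, 1.25, 0.25.
Right endpoints: 2, 3.25, 3.5.
h(2) = 1/6, h(3.25) = 4/29, h(3.5) = 2/15.
Sum = Σ Δu_i · h(u_i).
Sum ≈ 0.455747.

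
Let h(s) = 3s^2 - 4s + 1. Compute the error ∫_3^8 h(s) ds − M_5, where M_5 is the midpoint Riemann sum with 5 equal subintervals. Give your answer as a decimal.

1.25

Exact integral: ∫_3^8 h(s) ds = 380.
M_5 = 378.75.
Error = 380 − 378.75 = 1.25.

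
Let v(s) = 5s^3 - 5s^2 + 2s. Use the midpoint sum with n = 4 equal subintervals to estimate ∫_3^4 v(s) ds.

163.8359375

Δs = (4 − 3)/4 = 0.25.
Midpoints: 3.125, 3.375, 3.625, 3.875.
v(3.125) = 56325/512, v(3.375) = 72711/512, v(3.625) = 92017/512, v(3.875) = 114483/512.
Sum = Δs · [v(3.125) + v(3.375) + v(3.625) + v(3.875)].
Sum = 163.8359375.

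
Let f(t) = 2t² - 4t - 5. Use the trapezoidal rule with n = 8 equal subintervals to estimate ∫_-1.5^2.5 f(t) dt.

Δt = (2.5 − (-1.5))/8 = 0.5.
f(-1.5) = 5.5, f(-1) = 1, f(-0.5) = -2.5, f(0) = -5, f(0.5) = -6.5, f(1) = -7, f(1.5) = -6.5, f(2) = -5, f(2.5) = -2.5.
T_8 = (Δt/2)·[f(t_0) + 2f(t_1) + ... + 2f(t_{7}) + f(t_8)].
Sum = -15.

-15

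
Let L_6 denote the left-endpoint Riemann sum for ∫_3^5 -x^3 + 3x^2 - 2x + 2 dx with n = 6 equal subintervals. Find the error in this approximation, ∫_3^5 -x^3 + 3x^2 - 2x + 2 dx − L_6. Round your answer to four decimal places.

-8.6667

Exact integral: ∫_3^5 f(x) dx = -50.
L_6 ≈ -41.333333.
Error ≈ -50 − (-41.333333) ≈ -8.6667.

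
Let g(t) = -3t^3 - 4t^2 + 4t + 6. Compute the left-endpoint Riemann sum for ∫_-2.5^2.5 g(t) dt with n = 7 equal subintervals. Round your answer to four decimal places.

Δt = (2.5 − (-2.5))/7 = 5/7.
Left endpoints: -2.5, -25/14, -15/14, -5/14, 5/14, 15/14, 25/14.
g(-2.5) = 17.875, g(-25/14) = 8739/2744, g(-15/14) = 2229/2744, g(-5/14) = 11519/2744, g(5/14) = 18609/2744, g(15/14) = 5499/2744, g(25/14) = -45811/2744.
Sum = Δt · [g(-2.5) + g(-25/14) + g(-15/14) + ...].
Sum ≈ 12.9719.

12.9719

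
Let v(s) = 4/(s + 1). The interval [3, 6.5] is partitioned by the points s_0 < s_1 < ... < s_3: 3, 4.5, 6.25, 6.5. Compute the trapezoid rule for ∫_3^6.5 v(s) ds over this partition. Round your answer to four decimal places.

2.5502

Subinterval widths: 1.5, 1.75, 0.25.
v(3) = 1, v(4.5) = 8/11, v(6.25) = 16/29, v(6.5) = 8/15.
On each subinterval the trapezoid contributes (Δs_i/2)·[v(s_{i-1}) + v(s_i)].
Sum ≈ 2.5502.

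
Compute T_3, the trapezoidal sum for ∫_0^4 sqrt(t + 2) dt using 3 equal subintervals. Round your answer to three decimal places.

7.890

Δt = (4 − 0)/3 = 4/3.
f(0) ≈ 1.414, f(4/3) ≈ 1.826, f(8/3) ≈ 2.160, f(4) ≈ 2.449.
T_3 = (Δt/2)·[f(t_0) + 2f(t_1) + 2f(t_2) + f(t_3)].
Sum ≈ 7.890.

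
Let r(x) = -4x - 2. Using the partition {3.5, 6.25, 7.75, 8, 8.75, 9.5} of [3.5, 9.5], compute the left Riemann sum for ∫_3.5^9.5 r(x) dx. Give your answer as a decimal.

-146

Subinterval widths: 2.75, 1.5, 0.25, 0.75, 0.75.
Left endpoints: 3.5, 6.25, 7.75, 8, 8.75.
r(3.5) = -16, r(6.25) = -27, r(7.75) = -33, r(8) = -34, r(8.75) = -37.
Sum = Σ Δx_i · r(x_i).
Sum = -146.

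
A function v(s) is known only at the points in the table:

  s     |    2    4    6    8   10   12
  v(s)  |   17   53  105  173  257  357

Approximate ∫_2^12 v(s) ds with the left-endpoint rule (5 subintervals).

1210

Δs = 2.
Sum = 2·[17 + 53 + 105 + 173 + 257] = 1210.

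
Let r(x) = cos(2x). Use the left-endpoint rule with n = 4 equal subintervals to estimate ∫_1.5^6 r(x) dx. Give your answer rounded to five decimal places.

Δx = (6 − 1.5)/4 = 1.125.
Left endpoints: 1.5, 2.625, 3.75, 4.875.
r(1.5) ≈ -0.98999, r(2.625) ≈ 0.51209, r(3.75) ≈ 0.34664, r(4.875) ≈ -0.94758.
Sum = Δx · [r(1.5) + r(2.625) + r(3.75) + r(4.875)].
Sum ≈ -1.21371.

-1.21371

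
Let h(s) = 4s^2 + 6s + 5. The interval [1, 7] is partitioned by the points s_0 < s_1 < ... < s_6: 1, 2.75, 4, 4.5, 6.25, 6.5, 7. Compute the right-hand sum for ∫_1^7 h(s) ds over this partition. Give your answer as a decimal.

Subinterval widths: 1.75, 1.25, 0.5, 1.75, 0.25, 0.5.
Right endpoints: 2.75, 4, 4.5, 6.25, 6.5, 7.
h(2.75) = 51.75, h(4) = 93, h(4.5) = 113, h(6.25) = 198.75, h(6.5) = 213, h(7) = 243.
Sum = Σ Δs_i · h(s_i).
Sum = 785.875.

785.875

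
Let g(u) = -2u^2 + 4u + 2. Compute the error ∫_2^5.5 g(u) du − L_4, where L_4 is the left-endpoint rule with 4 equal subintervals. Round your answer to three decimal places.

-15.951

Exact integral: ∫_2^5.5 g(u) du ≈ -46.08333.
L_4 = -30.1328125.
Error ≈ -46.08333 − (-30.1328125) ≈ -15.951.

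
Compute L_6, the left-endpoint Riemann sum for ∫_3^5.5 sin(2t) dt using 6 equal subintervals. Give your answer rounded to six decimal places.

Δt = (5.5 − 3)/6 = 5/12.
Left endpoints: 3, 41/12, 23/6, 4.25, 14/3, 61/12.
f(3) ≈ -0.279415, f(41/12) ≈ 0.522813, f(23/6) ≈ 0.982508, f(4.25) ≈ 0.798487, f(14/3) ≈ 0.091317, f(61/12) ≈ -0.675681.
Sum = Δt · [f(3) + f(41/12) + f(23/6) + ...].
Sum ≈ 0.600012.

0.600012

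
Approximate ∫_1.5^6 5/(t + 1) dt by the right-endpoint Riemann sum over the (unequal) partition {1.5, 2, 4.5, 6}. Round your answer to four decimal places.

4.1775

Subinterval widths: 0.5, 2.5, 1.5.
Right endpoints: 2, 4.5, 6.
f(2) = 5/3, f(4.5) = 10/11, f(6) = 5/7.
Sum = Σ Δt_i · f(t_i).
Sum ≈ 4.1775.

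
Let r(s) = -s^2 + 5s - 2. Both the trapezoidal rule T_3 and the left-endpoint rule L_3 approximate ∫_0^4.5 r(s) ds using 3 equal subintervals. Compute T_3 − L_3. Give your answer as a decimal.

1.6875

T_3 = 9.5625.
L_3 = 7.875.
T_3 − L_3 = 1.6875.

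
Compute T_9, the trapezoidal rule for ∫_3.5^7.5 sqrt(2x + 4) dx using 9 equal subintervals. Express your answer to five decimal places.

Δx = (7.5 − 3.5)/9 = 4/9.
f(3.5) ≈ 3.31662, f(71/18) ≈ 3.44803, f(79/18) ≈ 3.57460, f(29/6) ≈ 3.69685, f(95/18) ≈ 3.81517, f(103/18) ≈ 3.92994, f(37/6) ≈ 4.04145, f(119/18) ≈ 4.14997, f(127/18) ≈ 4.25572, f(7.5) ≈ 4.35890.
T_9 = (Δx/2)·[f(x_0) + 2f(x_1) + ... + 2f(x_{8}) + f(x_9)].
Sum ≈ 15.44422.

15.44422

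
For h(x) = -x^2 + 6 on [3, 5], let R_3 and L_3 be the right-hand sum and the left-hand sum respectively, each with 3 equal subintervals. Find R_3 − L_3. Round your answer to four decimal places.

-10.6667

R_3 ≈ -26.148148.
L_3 ≈ -15.481481.
R_3 − L_3 ≈ -10.6667.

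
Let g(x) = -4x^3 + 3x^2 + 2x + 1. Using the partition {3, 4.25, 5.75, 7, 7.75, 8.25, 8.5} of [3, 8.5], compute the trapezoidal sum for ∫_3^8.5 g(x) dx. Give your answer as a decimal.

-4560.5625

Subinterval widths: 1.25, 1.5, 1.25, 0.75, 0.5, 0.25.
g(3) = -74, g(4.25) = -243.375, g(5.75) = -648.75, g(7) = -1210, g(7.75) = -1665.25, g(8.25) = -2024.375, g(8.5) = -2221.75.
On each subinterval the trapezoid contributes (Δx_i/2)·[g(x_{i-1}) + g(x_i)].
Sum = -4560.5625.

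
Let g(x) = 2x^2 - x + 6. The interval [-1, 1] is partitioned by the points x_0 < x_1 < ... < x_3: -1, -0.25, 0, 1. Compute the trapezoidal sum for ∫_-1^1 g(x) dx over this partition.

13.8125

Subinterval widths: 0.75, 0.25, 1.
g(-1) = 9, g(-0.25) = 6.375, g(0) = 6, g(1) = 7.
On each subinterval the trapezoid contributes (Δx_i/2)·[g(x_{i-1}) + g(x_i)].
Sum = 13.8125.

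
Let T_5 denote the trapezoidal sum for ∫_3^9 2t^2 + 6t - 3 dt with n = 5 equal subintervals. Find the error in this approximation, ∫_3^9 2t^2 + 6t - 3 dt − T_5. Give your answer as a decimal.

-2.88

Exact integral: ∫_3^9 f(t) dt = 666.
T_5 = 668.88.
Error = 666 − 668.88 = -2.88.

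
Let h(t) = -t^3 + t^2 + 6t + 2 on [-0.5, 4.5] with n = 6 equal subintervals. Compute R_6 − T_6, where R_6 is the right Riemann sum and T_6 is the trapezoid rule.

R_6 ≈ -22.164352.
T_6 ≈ -4.976852.
R_6 − T_6 = -17.1875.

-17.1875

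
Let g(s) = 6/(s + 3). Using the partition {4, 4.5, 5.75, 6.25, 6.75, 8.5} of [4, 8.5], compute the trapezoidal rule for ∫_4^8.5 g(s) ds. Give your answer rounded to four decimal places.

Subinterval widths: 0.5, 1.25, 0.5, 0.5, 1.75.
g(4) = 6/7, g(4.5) = 0.8, g(5.75) = 24/35, g(6.25) = 24/37, g(6.75) = 8/13, g(8.5) = 12/23.
On each subinterval the trapezoid contributes (Δs_i/2)·[g(s_{i-1}) + g(s_i)].
Sum ≈ 2.9874.

2.9874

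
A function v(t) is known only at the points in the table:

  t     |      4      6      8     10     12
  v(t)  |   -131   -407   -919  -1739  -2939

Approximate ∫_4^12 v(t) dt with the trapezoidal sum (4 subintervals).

Δt = 2.
T_4 = (2/2)·[(-131) + 2·(-407) + 2·(-919) + 2·(-1739) + (-2939)] = -9200.

-9200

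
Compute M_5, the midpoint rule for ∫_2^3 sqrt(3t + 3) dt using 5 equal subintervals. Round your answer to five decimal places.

3.23772

Δt = (3 − 2)/5 = 0.2.
Midpoints: 2.1, 2.3, 2.5, 2.7, 2.9.
f(2.1) ≈ 3.04959, f(2.3) ≈ 3.14643, f(2.5) ≈ 3.24037, f(2.7) ≈ 3.33167, f(2.9) ≈ 3.42053.
Sum = Δt · [f(2.1) + f(2.3) + f(2.5) + f(2.7) + f(2.9)].
Sum ≈ 3.23772.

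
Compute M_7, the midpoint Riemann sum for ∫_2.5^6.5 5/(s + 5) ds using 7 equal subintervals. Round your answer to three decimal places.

2.137

Δs = (6.5 − 2.5)/7 = 4/7.
Midpoints: 39/14, 47/14, 55/14, 4.5, 71/14, 79/14, 87/14.
f(39/14) = 70/109, f(47/14) = 70/117, f(55/14) = 0.56, f(4.5) = 10/19, f(71/14) = 70/141, f(79/14) = 70/149, f(87/14) = 70/157.
Sum = Δs · [f(39/14) + f(47/14) + f(55/14) + ...].
Sum ≈ 2.137.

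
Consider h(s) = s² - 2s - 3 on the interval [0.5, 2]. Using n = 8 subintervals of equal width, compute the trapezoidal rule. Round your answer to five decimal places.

Δs = (2 − 0.5)/8 = 0.1875.
h(0.5) = -3.75, h(0.6875) = -3.90234375, h(0.875) = -3.984375, h(1.0625) = -3.99609375, h(1.25) = -3.9375, h(1.4375) = -3.80859375, h(1.625) = -3.609375, h(1.8125) = -3.33984375, h(2) = -3.
T_8 = (Δs/2)·[h(s_0) + 2h(s_1) + ... + 2h(s_{7}) + h(s_8)].
Sum ≈ -5.61621.

-5.61621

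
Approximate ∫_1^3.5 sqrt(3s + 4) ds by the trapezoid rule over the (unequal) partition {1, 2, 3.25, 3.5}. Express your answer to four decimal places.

Subinterval widths: 1, 1.25, 0.25.
f(1) ≈ 2.6458, f(2) ≈ 3.1623, f(3.25) ≈ 3.7081, f(3.5) ≈ 3.8079.
On each subinterval the trapezoid contributes (Δs_i/2)·[f(s_{i-1}) + f(s_i)].
Sum ≈ 8.1375.

8.1375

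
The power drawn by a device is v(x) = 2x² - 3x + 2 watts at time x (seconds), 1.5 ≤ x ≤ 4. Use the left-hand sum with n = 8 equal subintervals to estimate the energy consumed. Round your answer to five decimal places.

21.74805

Δx = (4 − 1.5)/8 = 0.3125.
Left endpoints: 1.5, 1.8125, 2.125, 2.4375, 2.75, 3.0625, 3.375, 3.6875.
v(1.5) = 2, v(1.8125) = 3.1328125, v(2.125) = 4.65625, v(2.4375) = 6.5703125, v(2.75) = 8.875, v(3.0625) = 11.5703125, v(3.375) = 14.65625, v(3.6875) = 18.1328125.
Sum = Δx · [v(1.5) + v(1.8125) + v(2.125) + ...].
Sum ≈ 21.74805.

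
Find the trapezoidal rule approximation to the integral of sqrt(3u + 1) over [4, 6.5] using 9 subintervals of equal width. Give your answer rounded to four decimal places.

10.2096

Δu = (6.5 − 4)/9 = 5/18.
f(4) ≈ 3.6056, f(77/18) ≈ 3.7193, f(41/9) ≈ 3.8297, f(29/6) ≈ 3.9370, f(46/9) ≈ 4.0415, f(97/18) ≈ 4.1433, f(17/3) ≈ 4.2426, f(107/18) ≈ 4.3397, f(56/9) ≈ 4.4347, f(6.5) ≈ 4.5277.
T_9 = (Δu/2)·[f(u_0) + 2f(u_1) + ... + 2f(u_{8}) + f(u_9)].
Sum ≈ 10.2096.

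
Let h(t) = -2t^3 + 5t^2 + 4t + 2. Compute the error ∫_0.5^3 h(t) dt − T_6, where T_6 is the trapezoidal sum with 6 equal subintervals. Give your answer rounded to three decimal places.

Exact integral: ∫_0.5^3 h(t) dt ≈ 26.82292.
T_6 ≈ 26.42506.
Error ≈ 26.82292 − 26.42506 ≈ 0.398.

0.398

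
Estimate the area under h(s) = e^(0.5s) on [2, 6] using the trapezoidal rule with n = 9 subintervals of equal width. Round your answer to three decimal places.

Δs = (6 − 2)/9 = 4/9.
h(2) ≈ 2.718, h(22/9) ≈ 3.395, h(26/9) ≈ 4.239, h(10/3) ≈ 5.294, h(34/9) ≈ 6.612, h(38/9) ≈ 8.257, h(14/3) ≈ 10.312, h(46/9) ≈ 12.878, h(50/9) ≈ 16.083, h(6) ≈ 20.086.
T_9 = (Δs/2)·[h(s_0) + 2h(s_1) + ... + 2h(s_{8}) + h(s_9)].
Sum ≈ 34.877.

34.877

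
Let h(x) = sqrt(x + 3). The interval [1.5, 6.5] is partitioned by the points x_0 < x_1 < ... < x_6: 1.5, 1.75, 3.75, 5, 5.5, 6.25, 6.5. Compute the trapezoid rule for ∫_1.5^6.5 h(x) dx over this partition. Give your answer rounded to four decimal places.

13.1419

Subinterval widths: 0.25, 2, 1.25, 0.5, 0.75, 0.25.
h(1.5) ≈ 2.1213, h(1.75) ≈ 2.1794, h(3.75) ≈ 2.5981, h(5) ≈ 2.8284, h(5.5) ≈ 2.9155, h(6.25) ≈ 3.0414, h(6.5) ≈ 3.0822.
On each subinterval the trapezoid contributes (Δx_i/2)·[h(x_{i-1}) + h(x_i)].
Sum ≈ 13.1419.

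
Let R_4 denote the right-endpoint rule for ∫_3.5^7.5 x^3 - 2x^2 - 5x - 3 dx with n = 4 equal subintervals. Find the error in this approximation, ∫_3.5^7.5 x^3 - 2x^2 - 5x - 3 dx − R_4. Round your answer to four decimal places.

-145.1667

Exact integral: ∫_3.5^7.5 f(x) dx ≈ 378.833333.
R_4 = 524.
Error ≈ 378.833333 − 524 ≈ -145.1667.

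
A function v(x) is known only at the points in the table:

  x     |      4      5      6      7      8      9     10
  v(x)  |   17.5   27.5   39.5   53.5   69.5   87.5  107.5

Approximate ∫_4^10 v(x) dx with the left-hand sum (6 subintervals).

295

Δx = 1.
Sum = 1·[17.5 + 27.5 + 39.5 + 53.5 + 69.5 + 87.5] = 295.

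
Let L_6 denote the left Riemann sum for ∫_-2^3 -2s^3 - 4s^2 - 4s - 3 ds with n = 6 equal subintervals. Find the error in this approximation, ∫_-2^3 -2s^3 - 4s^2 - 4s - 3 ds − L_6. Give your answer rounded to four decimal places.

Exact integral: ∫_-2^3 f(s) ds ≈ -104.166667.
L_6 ≈ -62.384259.
Error ≈ -104.166667 − (-62.384259) ≈ -41.7824.

-41.7824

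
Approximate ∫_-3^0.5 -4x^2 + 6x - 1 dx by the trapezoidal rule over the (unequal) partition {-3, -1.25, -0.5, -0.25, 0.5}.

Subinterval widths: 1.75, 0.75, 0.25, 0.75.
f(-3) = -55, f(-1.25) = -14.75, f(-0.5) = -5, f(-0.25) = -2.75, f(0.5) = 1.
On each subinterval the trapezoid contributes (Δx_i/2)·[f(x_{i-1}) + f(x_i)].
Sum = -70.0625.

-70.0625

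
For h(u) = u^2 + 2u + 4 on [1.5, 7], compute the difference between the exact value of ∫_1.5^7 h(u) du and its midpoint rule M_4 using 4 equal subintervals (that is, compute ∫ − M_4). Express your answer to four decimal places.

Exact integral: ∫_1.5^7 h(u) du ≈ 181.958333.
M_4 ≈ 181.091797.
Error ≈ 181.958333 − 181.091797 ≈ 0.8665.

0.8665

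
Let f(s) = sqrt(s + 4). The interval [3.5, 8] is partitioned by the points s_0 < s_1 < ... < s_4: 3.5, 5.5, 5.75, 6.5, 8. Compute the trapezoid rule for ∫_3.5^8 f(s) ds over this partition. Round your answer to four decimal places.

Subinterval widths: 2, 0.25, 0.75, 1.5.
f(3.5) ≈ 2.7386, f(5.5) ≈ 3.0822, f(5.75) ≈ 3.1225, f(6.5) ≈ 3.2404, f(8) ≈ 3.4641.
On each subinterval the trapezoid contributes (Δs_i/2)·[f(s_{i-1}) + f(s_i)].
Sum ≈ 14.0108.

14.0108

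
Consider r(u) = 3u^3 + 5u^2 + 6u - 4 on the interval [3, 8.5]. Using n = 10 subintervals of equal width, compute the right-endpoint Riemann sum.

Δu = (8.5 − 3)/10 = 0.55.
Right endpoints: 3.55, 4.1, 4.65, 5.2, 5.75, 6.3, 6.85, 7.4, 7.95, 8.5.
r(3.55) = 214.529125, r(4.1) = 311.413, r(4.65) = 433.646375, r(5.2) = 584.224, r(5.75) = 766.140625, r(6.3) = 982.391, r(6.85) = 1235.969875, r(7.4) = 1529.872, r(7.95) = 1867.092125, r(8.5) = 2250.625.
Sum = Δu · [r(3.55) + r(4.1) + r(4.65) + ...].
Sum = 5596.74671875.

5596.74671875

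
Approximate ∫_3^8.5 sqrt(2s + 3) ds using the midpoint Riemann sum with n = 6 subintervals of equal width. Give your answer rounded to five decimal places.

20.81807

Δs = (8.5 − 3)/6 = 11/12.
Midpoints: 83/24, 4.375, 127/24, 149/24, 7.125, 193/24.
f(83/24) ≈ 3.14907, f(4.375) ≈ 3.42783, f(127/24) ≈ 3.68556, f(149/24) ≈ 3.92641, f(7.125) ≈ 4.15331, f(193/24) ≈ 4.36845.
Sum = Δs · [f(83/24) + f(4.375) + f(127/24) + ...].
Sum ≈ 20.81807.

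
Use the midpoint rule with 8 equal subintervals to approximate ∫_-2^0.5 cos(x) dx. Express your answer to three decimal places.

Δx = (0.5 − (-2))/8 = 0.3125.
Midpoints: -1.84375, -1.53125, -1.21875, -0.90625, -0.59375, -0.28125, 0.03125, 0.34375.
f(-1.84375) ≈ -0.270, f(-1.53125) ≈ 0.040, f(-1.21875) ≈ 0.345, f(-0.90625) ≈ 0.617, f(-0.59375) ≈ 0.829, f(-0.28125) ≈ 0.961, f(0.03125) ≈ 1.000, f(0.34375) ≈ 0.941.
Sum = Δx · [f(-1.84375) + f(-1.53125) + f(-1.21875) + ...].
Sum ≈ 1.394.

1.394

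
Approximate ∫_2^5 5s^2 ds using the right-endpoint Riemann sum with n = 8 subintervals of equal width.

215.0390625

Δs = (5 − 2)/8 = 0.375.
Right endpoints: 2.375, 2.75, 3.125, 3.5, 3.875, 4.25, 4.625, 5.
f(2.375) = 28.203125, f(2.75) = 37.8125, f(3.125) = 48.828125, f(3.5) = 61.25, f(3.875) = 75.078125, f(4.25) = 90.3125, f(4.625) = 106.953125, f(5) = 125.
Sum = Δs · [f(2.375) + f(2.75) + f(3.125) + ...].
Sum = 215.0390625.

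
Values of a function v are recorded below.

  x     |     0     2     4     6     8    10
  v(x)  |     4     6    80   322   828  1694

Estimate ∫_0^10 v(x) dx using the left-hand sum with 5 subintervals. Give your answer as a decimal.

2480

Δx = 2.
Sum = 2·[4 + 6 + 80 + 322 + 828] = 2480.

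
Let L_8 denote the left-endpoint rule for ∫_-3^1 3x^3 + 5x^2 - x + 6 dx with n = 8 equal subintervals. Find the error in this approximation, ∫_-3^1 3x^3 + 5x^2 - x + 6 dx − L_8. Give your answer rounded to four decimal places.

10.6667

Exact integral: ∫_-3^1 f(x) dx ≈ 14.666667.
L_8 = 4.
Error ≈ 14.666667 − 4 ≈ 10.6667.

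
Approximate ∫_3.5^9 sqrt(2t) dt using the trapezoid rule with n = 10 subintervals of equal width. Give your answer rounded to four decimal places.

Δt = (9 − 3.5)/10 = 0.55.
f(3.5) ≈ 2.6458, f(4.05) ≈ 2.8460, f(4.6) ≈ 3.0332, f(5.15) ≈ 3.2094, f(5.7) ≈ 3.3764, f(6.25) ≈ 3.5355, f(6.8) ≈ 3.6878, f(7.35) ≈ 3.8341, f(7.9) ≈ 3.9749, f(8.45) ≈ 4.1110, f(9) ≈ 4.2426.
T_10 = (Δt/2)·[f(t_0) + 2f(t_1) + ... + 2f(t_{9}) + f(t_10)].
Sum ≈ 19.2788.

19.2788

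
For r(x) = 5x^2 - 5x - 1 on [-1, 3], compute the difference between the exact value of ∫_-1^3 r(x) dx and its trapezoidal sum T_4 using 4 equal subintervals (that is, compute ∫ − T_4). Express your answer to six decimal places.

-3.333333

Exact integral: ∫_-1^3 r(x) dx ≈ 22.66666667.
T_4 = 26.
Error ≈ 22.66666667 − 26 ≈ -3.333333.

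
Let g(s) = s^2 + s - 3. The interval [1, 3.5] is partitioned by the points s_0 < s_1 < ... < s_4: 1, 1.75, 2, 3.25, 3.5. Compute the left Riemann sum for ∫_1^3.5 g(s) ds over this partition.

Subinterval widths: 0.75, 0.25, 1.25, 0.25.
Left endpoints: 1, 1.75, 2, 3.25.
g(1) = -1, g(1.75) = 1.8125, g(2) = 3, g(3.25) = 10.8125.
Sum = Σ Δs_i · g(s_i).
Sum = 6.15625.

6.15625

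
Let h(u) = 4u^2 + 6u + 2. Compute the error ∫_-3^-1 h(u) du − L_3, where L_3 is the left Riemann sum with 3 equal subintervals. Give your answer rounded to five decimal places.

-7.25926

Exact integral: ∫_-3^-1 h(u) du ≈ 14.6666667.
L_3 ≈ 21.9259259.
Error ≈ 14.6666667 − 21.9259259 ≈ -7.25926.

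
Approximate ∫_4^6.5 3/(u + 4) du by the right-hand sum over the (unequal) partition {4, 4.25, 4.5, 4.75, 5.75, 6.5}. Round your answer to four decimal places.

Subinterval widths: 0.25, 0.25, 0.25, 1, 0.75.
Right endpoints: 4.25, 4.5, 4.75, 5.75, 6.5.
f(4.25) = 4/11, f(4.5) = 6/17, f(4.75) = 12/35, f(5.75) = 4/13, f(6.5) = 2/7.
Sum = Σ Δu_i · f(u_i).
Sum ≈ 0.7868.

0.7868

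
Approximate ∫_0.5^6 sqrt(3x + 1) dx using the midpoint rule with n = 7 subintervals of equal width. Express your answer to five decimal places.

17.54098

Δx = (6 − 0.5)/7 = 11/14.
Midpoints: 25/28, 47/28, 69/28, 3.25, 113/28, 135/28, 157/28.
f(25/28) ≈ 1.91796, f(47/28) ≈ 2.45677, f(69/28) ≈ 2.89704, f(3.25) ≈ 3.27872, f(113/28) ≈ 3.62038, f(135/28) ≈ 3.93247, f(157/28) ≈ 4.22154.
Sum = Δx · [f(25/28) + f(47/28) + f(69/28) + ...].
Sum ≈ 17.54098.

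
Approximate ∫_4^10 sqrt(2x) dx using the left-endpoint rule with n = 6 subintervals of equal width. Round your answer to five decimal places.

21.43910

Δx = (10 − 4)/6 = 1.
Left endpoints: 4, 5, 6, 7, 8, 9.
f(4) ≈ 2.82843, f(5) ≈ 3.16228, f(6) ≈ 3.46410, f(7) ≈ 3.74166, f(8) ≈ 4.00000, f(9) ≈ 4.24264.
Sum = Δx · [f(4) + f(5) + f(6) + ...].
Sum ≈ 21.43910.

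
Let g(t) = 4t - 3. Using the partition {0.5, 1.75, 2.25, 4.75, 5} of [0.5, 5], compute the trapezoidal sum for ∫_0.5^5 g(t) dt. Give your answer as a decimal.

Subinterval widths: 1.25, 0.5, 2.5, 0.25.
g(0.5) = -1, g(1.75) = 4, g(2.25) = 6, g(4.75) = 16, g(5) = 17.
On each subinterval the trapezoid contributes (Δt_i/2)·[g(t_{i-1}) + g(t_i)].
Sum = 36.

36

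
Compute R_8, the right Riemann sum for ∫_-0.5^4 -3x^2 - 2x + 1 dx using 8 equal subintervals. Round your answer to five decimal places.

Δx = (4 − (-0.5))/8 = 0.5625.
Right endpoints: 0.0625, 0.625, 1.1875, 1.75, 2.3125, 2.875, 3.4375, 4.
f(0.0625) = 0.86328125, f(0.625) = -1.421875, f(1.1875) = -5.60546875, f(1.75) = -11.6875, f(2.3125) = -19.66796875, f(2.875) = -29.546875, f(3.4375) = -41.32421875, f(4) = -55.
Sum = Δx · [f(0.0625) + f(0.625) + f(1.1875) + ...].
Sum ≈ -91.90723.

-91.90723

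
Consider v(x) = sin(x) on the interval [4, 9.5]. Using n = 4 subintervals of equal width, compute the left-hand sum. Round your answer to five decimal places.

Δx = (9.5 − 4)/4 = 1.375.
Left endpoints: 4, 5.375, 6.75, 8.125.
v(4) ≈ -0.75680, v(5.375) ≈ -0.78839, v(6.75) ≈ 0.45004, v(8.125) ≈ 0.96350.
Sum = Δx · [v(4) + v(5.375) + v(6.75) + v(8.125)].
Sum ≈ -0.18102.

-0.18102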